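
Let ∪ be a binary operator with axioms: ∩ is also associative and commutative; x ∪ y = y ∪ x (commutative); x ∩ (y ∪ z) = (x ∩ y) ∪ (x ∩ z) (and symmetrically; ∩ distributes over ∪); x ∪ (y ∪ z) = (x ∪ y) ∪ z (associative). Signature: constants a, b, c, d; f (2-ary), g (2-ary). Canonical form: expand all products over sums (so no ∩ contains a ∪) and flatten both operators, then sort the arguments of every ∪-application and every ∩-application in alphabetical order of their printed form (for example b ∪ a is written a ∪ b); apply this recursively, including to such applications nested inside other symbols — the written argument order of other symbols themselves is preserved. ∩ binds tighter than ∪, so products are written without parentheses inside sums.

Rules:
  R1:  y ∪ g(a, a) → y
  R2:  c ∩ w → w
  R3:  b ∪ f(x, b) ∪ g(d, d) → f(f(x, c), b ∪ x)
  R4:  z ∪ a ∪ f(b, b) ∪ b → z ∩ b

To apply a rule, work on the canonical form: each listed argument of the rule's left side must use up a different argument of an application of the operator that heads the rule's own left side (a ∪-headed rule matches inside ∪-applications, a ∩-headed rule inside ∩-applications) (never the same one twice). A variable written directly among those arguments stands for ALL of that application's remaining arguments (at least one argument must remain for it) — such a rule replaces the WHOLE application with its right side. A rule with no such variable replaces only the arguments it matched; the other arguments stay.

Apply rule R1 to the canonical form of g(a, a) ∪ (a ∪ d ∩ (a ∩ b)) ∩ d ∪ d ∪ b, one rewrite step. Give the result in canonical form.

Canonical form:  a ∩ b ∩ d ∩ d ∪ a ∩ d ∪ b ∪ d ∪ g(a, a)
R1 matches:  uses g(a, a);  y := a ∩ b ∩ d ∩ d ∪ a ∩ d ∪ b ∪ d
The extension variable absorbs all remaining arguments, so the whole application is rewritten.
Result:  a ∩ b ∩ d ∩ d ∪ a ∩ d ∪ b ∪ d

Answer: a ∩ b ∩ d ∩ d ∪ a ∩ d ∪ b ∪ d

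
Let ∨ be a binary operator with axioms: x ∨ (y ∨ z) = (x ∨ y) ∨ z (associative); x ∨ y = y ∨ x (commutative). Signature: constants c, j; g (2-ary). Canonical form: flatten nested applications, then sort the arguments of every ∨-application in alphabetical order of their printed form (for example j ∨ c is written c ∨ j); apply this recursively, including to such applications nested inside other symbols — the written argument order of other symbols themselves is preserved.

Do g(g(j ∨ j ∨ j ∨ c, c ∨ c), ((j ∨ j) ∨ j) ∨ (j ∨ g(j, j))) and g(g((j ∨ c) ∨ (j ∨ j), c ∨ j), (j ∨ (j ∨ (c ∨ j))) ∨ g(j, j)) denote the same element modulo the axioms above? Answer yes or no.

Answer: no — g(g(c ∨ j ∨ j ∨ j, c ∨ c), g(j, j) ∨ j ∨ j ∨ j ∨ j) vs g(g(c ∨ j ∨ j ∨ j, c ∨ j), c ∨ g(j, j) ∨ j ∨ j ∨ j)

Derivation:
Left:  g(g(j ∨ j ∨ j ∨ c, c ∨ c), ((j ∨ j) ∨ j) ∨ (j ∨ g(j, j)))
  Descend into:  ((j ∨ j) ∨ j) ∨ (j ∨ g(j, j))
  Flatten:  j ∨ j ∨ j ∨ j ∨ g(j, j)
  Sort arguments:  g(j, j) ∨ j ∨ j ∨ j ∨ j
  Rebuild:  g(g(c ∨ j ∨ j ∨ j, c ∨ c), g(j, j) ∨ j ∨ j ∨ j ∨ j)
Right:  g(g((j ∨ c) ∨ (j ∨ j), c ∨ j), (j ∨ (j ∨ (c ∨ j))) ∨ g(j, j))
  Work inside:  (j ∨ (j ∨ (c ∨ j))) ∨ g(j, j)
  Un-nest:  j ∨ j ∨ c ∨ j ∨ g(j, j)
  Sort:  c ∨ g(j, j) ∨ j ∨ j ∨ j
  Reassemble:  g(g(c ∨ j ∨ j ∨ j, c ∨ j), c ∨ g(j, j) ∨ j ∨ j ∨ j)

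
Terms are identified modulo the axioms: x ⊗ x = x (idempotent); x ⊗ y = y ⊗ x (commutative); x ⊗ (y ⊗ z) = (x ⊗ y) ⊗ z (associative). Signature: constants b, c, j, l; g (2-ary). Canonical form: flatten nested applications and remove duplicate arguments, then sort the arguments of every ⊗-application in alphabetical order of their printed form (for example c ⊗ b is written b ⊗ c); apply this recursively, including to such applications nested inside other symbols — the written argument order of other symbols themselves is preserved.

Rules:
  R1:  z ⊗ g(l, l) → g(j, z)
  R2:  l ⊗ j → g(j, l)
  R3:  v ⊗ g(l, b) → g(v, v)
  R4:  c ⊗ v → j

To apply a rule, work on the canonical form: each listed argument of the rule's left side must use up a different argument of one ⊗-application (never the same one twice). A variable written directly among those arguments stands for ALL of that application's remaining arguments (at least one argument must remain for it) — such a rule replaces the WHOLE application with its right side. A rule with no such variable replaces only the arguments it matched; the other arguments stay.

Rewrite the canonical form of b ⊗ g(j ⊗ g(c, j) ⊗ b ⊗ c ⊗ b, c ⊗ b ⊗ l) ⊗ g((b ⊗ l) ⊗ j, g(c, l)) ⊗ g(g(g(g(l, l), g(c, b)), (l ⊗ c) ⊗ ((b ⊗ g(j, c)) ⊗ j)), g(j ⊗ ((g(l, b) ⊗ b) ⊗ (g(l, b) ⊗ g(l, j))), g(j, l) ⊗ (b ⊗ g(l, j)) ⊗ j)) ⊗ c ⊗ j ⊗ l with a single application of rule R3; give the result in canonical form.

Canonical form:  b ⊗ c ⊗ g(b ⊗ c ⊗ g(c, j) ⊗ j, b ⊗ c ⊗ l) ⊗ g(b ⊗ j ⊗ l, g(c, l)) ⊗ g(g(g(g(l, l), g(c, b)), b ⊗ c ⊗ g(j, c) ⊗ j ⊗ l), g(b ⊗ g(l, b) ⊗ g(l, j) ⊗ j, b ⊗ g(j, l) ⊗ g(l, j) ⊗ j)) ⊗ j ⊗ l
Apply R3:  consuming g(l, b);  v := b ⊗ g(l, j) ⊗ j
The extension variable absorbs all remaining arguments, so the whole application is rewritten.
Giving:  b ⊗ c ⊗ g(b ⊗ c ⊗ g(c, j) ⊗ j, b ⊗ c ⊗ l) ⊗ g(b ⊗ j ⊗ l, g(c, l)) ⊗ g(g(g(g(l, l), g(c, b)), b ⊗ c ⊗ g(j, c) ⊗ j ⊗ l), g(g(b ⊗ g(l, j) ⊗ j, b ⊗ g(l, j) ⊗ j), b ⊗ g(j, l) ⊗ g(l, j) ⊗ j)) ⊗ j ⊗ l

Answer: b ⊗ c ⊗ g(b ⊗ c ⊗ g(c, j) ⊗ j, b ⊗ c ⊗ l) ⊗ g(b ⊗ j ⊗ l, g(c, l)) ⊗ g(g(g(g(l, l), g(c, b)), b ⊗ c ⊗ g(j, c) ⊗ j ⊗ l), g(g(b ⊗ g(l, j) ⊗ j, b ⊗ g(l, j) ⊗ j), b ⊗ g(j, l) ⊗ g(l, j) ⊗ j)) ⊗ j ⊗ l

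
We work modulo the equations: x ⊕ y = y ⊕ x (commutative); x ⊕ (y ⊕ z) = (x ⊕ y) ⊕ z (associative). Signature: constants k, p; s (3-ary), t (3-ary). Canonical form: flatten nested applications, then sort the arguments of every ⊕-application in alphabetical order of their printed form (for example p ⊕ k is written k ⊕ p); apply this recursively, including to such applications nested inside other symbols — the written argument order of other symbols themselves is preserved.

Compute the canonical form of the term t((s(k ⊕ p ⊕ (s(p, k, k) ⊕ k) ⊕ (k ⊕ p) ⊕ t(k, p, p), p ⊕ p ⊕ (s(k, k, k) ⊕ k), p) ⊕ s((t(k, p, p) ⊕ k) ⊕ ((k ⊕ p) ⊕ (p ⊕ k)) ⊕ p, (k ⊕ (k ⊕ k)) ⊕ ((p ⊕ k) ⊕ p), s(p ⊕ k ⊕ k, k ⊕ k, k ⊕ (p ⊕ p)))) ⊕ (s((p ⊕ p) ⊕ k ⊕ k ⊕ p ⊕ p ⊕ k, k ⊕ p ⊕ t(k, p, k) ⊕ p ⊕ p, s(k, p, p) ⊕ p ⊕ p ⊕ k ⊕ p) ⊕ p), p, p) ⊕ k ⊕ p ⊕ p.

Answer: k ⊕ p ⊕ p ⊕ t(p ⊕ s(k ⊕ k ⊕ k ⊕ p ⊕ p ⊕ p ⊕ p, k ⊕ p ⊕ p ⊕ p ⊕ t(k, p, k), k ⊕ p ⊕ p ⊕ p ⊕ s(k, p, p)) ⊕ s(k ⊕ k ⊕ k ⊕ p ⊕ p ⊕ p ⊕ t(k, p, p), k ⊕ k ⊕ k ⊕ k ⊕ p ⊕ p, s(k ⊕ k ⊕ p, k ⊕ k, k ⊕ p ⊕ p)) ⊕ s(k ⊕ k ⊕ k ⊕ p ⊕ p ⊕ s(p, k, k) ⊕ t(k, p, p), k ⊕ p ⊕ p ⊕ s(k, k, k), p), p, p)

Derivation:
Canonicalize subterm:  t((s(k ⊕ p ⊕ (s(p, k, k) ⊕ k) ⊕ (k ⊕ p) ⊕ t(k, p, p), p ⊕ p ⊕ (s(k, k, k) ⊕ k), p) ⊕ s((t(k, p, p) ⊕ k) ⊕ ((k ⊕ p) ⊕ (p ⊕ k)) ⊕ p, (k ⊕ (k ⊕ k)) ⊕ ((p ⊕ k) ⊕ p), s(p ⊕ k ⊕ k, k ⊕ k, k ⊕ (p ⊕ p)))) ⊕ (s((p ⊕ p) ⊕ k ⊕ k ⊕ p ⊕ p ⊕ k, k ⊕ p ⊕ t(k, p, k) ⊕ p ⊕ p, s(k, p, p) ⊕ p ⊕ p ⊕ k ⊕ p) ⊕ p), p, p)  →  t(p ⊕ s(k ⊕ k ⊕ k ⊕ p ⊕ p ⊕ p ⊕ p, k ⊕ p ⊕ p ⊕ p ⊕ t(k, p, k), k ⊕ p ⊕ p ⊕ p ⊕ s(k, p, p)) ⊕ s(k ⊕ k ⊕ k ⊕ p ⊕ p ⊕ p ⊕ t(k, p, p), k ⊕ k ⊕ k ⊕ k ⊕ p ⊕ p, s(k ⊕ k ⊕ p, k ⊕ k, k ⊕ p ⊕ p)) ⊕ s(k ⊕ k ⊕ k ⊕ p ⊕ p ⊕ s(p, k, k) ⊕ t(k, p, p), k ⊕ p ⊕ p ⊕ s(k, k, k), p), p, p)
Sort arguments:  k ⊕ p ⊕ p ⊕ t(p ⊕ s(k ⊕ k ⊕ k ⊕ p ⊕ p ⊕ p ⊕ p, k ⊕ p ⊕ p ⊕ p ⊕ t(k, p, k), k ⊕ p ⊕ p ⊕ p ⊕ s(k, p, p)) ⊕ s(k ⊕ k ⊕ k ⊕ p ⊕ p ⊕ p ⊕ t(k, p, p), k ⊕ k ⊕ k ⊕ k ⊕ p ⊕ p, s(k ⊕ k ⊕ p, k ⊕ k, k ⊕ p ⊕ p)) ⊕ s(k ⊕ k ⊕ k ⊕ p ⊕ p ⊕ s(p, k, k) ⊕ t(k, p, p), k ⊕ p ⊕ p ⊕ s(k, k, k), p), p, p)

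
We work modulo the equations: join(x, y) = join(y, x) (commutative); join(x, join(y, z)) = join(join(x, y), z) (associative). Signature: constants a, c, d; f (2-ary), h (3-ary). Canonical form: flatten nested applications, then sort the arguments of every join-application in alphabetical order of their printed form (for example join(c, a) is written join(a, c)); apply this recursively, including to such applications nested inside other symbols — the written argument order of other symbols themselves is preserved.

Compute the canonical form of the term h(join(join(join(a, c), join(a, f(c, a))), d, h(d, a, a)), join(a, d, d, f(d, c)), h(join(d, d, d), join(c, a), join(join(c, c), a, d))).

Answer: h(join(a, a, c, d, f(c, a), h(d, a, a)), join(a, d, d, f(d, c)), h(join(d, d, d), join(a, c), join(a, c, c, d)))

Derivation:
Focus inside:  join(join(join(a, c), join(a, f(c, a))), d, h(d, a, a))
Flatten:  join(a, c, a, f(c, a), d, h(d, a, a))
Sort:  join(a, a, c, d, f(c, a), h(d, a, a))
Reassemble:  h(join(a, a, c, d, f(c, a), h(d, a, a)), join(a, d, d, f(d, c)), h(join(d, d, d), join(a, c), join(a, c, c, d)))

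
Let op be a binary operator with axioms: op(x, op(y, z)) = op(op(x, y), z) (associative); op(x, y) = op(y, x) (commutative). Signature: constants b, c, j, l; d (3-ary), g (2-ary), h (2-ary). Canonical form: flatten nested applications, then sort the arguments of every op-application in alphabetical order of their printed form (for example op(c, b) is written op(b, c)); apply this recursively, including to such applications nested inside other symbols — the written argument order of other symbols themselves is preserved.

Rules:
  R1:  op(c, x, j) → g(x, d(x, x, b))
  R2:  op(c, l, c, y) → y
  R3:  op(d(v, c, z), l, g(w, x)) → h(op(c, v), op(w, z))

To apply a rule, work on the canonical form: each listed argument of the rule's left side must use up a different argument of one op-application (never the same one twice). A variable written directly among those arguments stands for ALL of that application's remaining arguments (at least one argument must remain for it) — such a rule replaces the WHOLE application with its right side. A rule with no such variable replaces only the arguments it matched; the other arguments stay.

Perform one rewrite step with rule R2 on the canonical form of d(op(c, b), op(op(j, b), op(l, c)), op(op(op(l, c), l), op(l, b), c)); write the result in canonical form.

Answer: d(op(b, c), op(b, c, j, l), op(b, l, l))

Derivation:
Canonical form:  d(op(b, c), op(b, c, j, l), op(b, c, c, l, l, l))
R2 matches:  uses c, c, l;  y := op(b, l, l)
The variable takes the whole remainder — replace the entire application.
New term:  d(op(b, c), op(b, c, j, l), op(b, l, l))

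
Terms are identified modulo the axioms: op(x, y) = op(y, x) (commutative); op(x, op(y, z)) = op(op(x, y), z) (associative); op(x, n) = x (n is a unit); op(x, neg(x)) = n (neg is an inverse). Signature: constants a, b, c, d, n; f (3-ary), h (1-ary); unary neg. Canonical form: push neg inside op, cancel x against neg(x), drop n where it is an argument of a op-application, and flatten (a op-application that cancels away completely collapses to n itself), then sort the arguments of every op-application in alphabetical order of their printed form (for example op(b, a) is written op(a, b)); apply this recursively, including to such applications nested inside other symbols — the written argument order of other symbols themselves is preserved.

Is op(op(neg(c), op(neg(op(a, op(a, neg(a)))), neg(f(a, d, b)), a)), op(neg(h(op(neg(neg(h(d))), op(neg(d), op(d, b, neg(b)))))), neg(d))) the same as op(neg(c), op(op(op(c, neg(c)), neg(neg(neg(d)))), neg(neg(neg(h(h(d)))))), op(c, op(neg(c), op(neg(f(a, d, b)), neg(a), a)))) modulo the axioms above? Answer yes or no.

Left:  op(op(neg(c), op(neg(op(a, op(a, neg(a)))), neg(f(a, d, b)), a)), op(neg(h(op(neg(neg(h(d))), op(neg(d), op(d, b, neg(b)))))), neg(d)))
  Push neg inside:  distribute neg over op and collapse double neg
  Cancel inverse pairs:  a cancels
  Collect:  op(neg(c), neg(f(a, d, b)), neg(h(h(d))), neg(d))
  Order the arguments:  op(neg(c), neg(d), neg(f(a, d, b)), neg(h(h(d))))
Right:  op(neg(c), op(op(op(c, neg(c)), neg(neg(neg(d)))), neg(neg(neg(h(h(d)))))), op(c, op(neg(c), op(neg(f(a, d, b)), neg(a), a))))
  Push neg inside:  distribute neg over op and collapse double neg
  Cancel inverse pairs:  a cancels
  Collect terms:  op(neg(c), neg(d), neg(h(h(d))), neg(f(a, d, b)))
  Order the arguments:  op(neg(c), neg(d), neg(f(a, d, b)), neg(h(h(d))))

Answer: yes — both canonical forms are op(neg(c), neg(d), neg(f(a, d, b)), neg(h(h(d))))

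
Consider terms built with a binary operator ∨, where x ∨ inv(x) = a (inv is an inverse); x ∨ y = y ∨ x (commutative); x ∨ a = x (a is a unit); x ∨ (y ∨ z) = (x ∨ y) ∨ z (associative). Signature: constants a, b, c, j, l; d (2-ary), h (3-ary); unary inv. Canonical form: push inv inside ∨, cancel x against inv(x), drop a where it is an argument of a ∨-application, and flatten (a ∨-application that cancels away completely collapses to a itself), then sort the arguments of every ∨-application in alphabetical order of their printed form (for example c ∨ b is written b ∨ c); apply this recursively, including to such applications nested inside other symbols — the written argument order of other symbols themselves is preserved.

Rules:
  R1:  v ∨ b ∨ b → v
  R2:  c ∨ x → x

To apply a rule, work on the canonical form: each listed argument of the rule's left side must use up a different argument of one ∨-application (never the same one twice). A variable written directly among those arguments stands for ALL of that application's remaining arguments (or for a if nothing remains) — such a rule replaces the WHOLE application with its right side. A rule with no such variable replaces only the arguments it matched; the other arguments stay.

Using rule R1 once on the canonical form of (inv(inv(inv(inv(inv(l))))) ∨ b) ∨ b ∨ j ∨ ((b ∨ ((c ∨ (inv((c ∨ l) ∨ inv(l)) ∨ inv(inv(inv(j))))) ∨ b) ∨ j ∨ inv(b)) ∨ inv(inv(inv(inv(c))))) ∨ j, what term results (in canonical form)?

Answer: b ∨ c ∨ inv(l) ∨ j ∨ j

Derivation:
Canonical form:  b ∨ b ∨ b ∨ c ∨ inv(l) ∨ j ∨ j
Match R1:  consume b, b;  v := b ∨ c ∨ inv(l) ∨ j ∨ j
The extension variable absorbs all remaining arguments, so the whole application is rewritten.
Result:  b ∨ c ∨ inv(l) ∨ j ∨ j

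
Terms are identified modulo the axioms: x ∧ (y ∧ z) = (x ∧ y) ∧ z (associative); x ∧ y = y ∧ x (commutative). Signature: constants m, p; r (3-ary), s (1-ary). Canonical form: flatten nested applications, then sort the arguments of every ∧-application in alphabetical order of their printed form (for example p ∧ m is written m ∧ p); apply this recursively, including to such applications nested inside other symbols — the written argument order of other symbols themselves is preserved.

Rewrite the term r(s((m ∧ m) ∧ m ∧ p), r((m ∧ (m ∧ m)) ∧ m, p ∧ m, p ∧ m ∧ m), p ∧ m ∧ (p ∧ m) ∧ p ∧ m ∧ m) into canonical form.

Work inside:  p ∧ m ∧ (p ∧ m) ∧ p ∧ m ∧ m
Flatten:  p ∧ m ∧ p ∧ m ∧ p ∧ m ∧ m
Sort arguments:  m ∧ m ∧ m ∧ m ∧ p ∧ p ∧ p
Put back:  r(s(m ∧ m ∧ m ∧ p), r(m ∧ m ∧ m ∧ m, m ∧ p, m ∧ m ∧ p), m ∧ m ∧ m ∧ m ∧ p ∧ p ∧ p)

Answer: r(s(m ∧ m ∧ m ∧ p), r(m ∧ m ∧ m ∧ m, m ∧ p, m ∧ m ∧ p), m ∧ m ∧ m ∧ m ∧ p ∧ p ∧ p)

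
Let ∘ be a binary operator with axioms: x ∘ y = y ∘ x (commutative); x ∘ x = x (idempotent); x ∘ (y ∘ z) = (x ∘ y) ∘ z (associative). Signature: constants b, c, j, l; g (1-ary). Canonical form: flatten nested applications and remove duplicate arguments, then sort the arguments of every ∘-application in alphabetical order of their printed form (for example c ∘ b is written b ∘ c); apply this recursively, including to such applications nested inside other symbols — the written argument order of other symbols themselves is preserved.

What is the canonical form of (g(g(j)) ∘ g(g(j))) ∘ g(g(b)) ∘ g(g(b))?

Un-nest:  g(g(j)) ∘ g(g(j)) ∘ g(g(b)) ∘ g(g(b))
Drop duplicates:  drop duplicate g(g(j)), g(g(b))
Sort:  g(g(b)) ∘ g(g(j))

Answer: g(g(b)) ∘ g(g(j))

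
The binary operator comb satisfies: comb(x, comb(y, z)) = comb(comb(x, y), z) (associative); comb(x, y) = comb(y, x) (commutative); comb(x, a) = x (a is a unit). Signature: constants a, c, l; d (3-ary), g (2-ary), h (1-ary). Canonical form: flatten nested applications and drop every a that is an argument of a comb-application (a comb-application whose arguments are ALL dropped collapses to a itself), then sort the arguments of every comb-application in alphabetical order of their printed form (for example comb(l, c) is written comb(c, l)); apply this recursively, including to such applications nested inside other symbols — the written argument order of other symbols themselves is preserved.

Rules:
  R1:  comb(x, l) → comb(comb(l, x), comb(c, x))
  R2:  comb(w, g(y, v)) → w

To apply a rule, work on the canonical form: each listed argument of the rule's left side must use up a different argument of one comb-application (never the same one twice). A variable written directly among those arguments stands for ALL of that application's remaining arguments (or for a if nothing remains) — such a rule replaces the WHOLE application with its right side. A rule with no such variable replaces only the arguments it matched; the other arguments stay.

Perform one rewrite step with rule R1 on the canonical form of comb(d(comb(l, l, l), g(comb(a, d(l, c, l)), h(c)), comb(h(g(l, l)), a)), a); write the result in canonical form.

Answer: d(comb(c, l, l, l, l, l), g(d(l, c, l), h(c)), h(g(l, l)))

Derivation:
Canonical form:  d(comb(l, l, l), g(d(l, c, l), h(c)), h(g(l, l)))
Apply R1:  consuming l;  x := comb(l, l)
Every leftover argument binds to the variable; the entire application is replaced.
Giving:  d(comb(c, l, l, l, l, l), g(d(l, c, l), h(c)), h(g(l, l)))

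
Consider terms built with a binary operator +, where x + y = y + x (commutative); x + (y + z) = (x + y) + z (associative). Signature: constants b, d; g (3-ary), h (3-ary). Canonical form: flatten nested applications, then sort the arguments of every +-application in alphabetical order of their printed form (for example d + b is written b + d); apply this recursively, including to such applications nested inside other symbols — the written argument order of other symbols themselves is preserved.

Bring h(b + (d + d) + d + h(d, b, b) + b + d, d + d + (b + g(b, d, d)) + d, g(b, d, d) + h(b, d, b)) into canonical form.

Focus inside:  b + (d + d) + d + h(d, b, b) + b + d
Flatten:  b + d + d + d + h(d, b, b) + b + d
Sort arguments:  b + b + d + d + d + d + h(d, b, b)
Reassemble:  h(b + b + d + d + d + d + h(d, b, b), b + d + d + d + g(b, d, d), g(b, d, d) + h(b, d, b))

Answer: h(b + b + d + d + d + d + h(d, b, b), b + d + d + d + g(b, d, d), g(b, d, d) + h(b, d, b))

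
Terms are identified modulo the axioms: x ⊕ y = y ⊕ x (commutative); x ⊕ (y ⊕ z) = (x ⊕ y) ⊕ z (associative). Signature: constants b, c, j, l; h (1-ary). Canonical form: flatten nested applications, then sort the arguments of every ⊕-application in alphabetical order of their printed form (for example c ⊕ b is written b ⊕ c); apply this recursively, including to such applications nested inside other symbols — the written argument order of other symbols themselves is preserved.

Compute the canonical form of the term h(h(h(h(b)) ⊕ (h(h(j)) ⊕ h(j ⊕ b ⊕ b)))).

Descend into:  h(h(b)) ⊕ (h(h(j)) ⊕ h(j ⊕ b ⊕ b))
Merge nested applications:  h(h(b)) ⊕ h(h(j)) ⊕ h(j ⊕ b ⊕ b)
Simplify inside:  h(j ⊕ b ⊕ b)  →  h(b ⊕ b ⊕ j)
Sort:  h(b ⊕ b ⊕ j) ⊕ h(h(b)) ⊕ h(h(j))
Rebuild:  h(h(h(b ⊕ b ⊕ j) ⊕ h(h(b)) ⊕ h(h(j))))

Answer: h(h(h(b ⊕ b ⊕ j) ⊕ h(h(b)) ⊕ h(h(j))))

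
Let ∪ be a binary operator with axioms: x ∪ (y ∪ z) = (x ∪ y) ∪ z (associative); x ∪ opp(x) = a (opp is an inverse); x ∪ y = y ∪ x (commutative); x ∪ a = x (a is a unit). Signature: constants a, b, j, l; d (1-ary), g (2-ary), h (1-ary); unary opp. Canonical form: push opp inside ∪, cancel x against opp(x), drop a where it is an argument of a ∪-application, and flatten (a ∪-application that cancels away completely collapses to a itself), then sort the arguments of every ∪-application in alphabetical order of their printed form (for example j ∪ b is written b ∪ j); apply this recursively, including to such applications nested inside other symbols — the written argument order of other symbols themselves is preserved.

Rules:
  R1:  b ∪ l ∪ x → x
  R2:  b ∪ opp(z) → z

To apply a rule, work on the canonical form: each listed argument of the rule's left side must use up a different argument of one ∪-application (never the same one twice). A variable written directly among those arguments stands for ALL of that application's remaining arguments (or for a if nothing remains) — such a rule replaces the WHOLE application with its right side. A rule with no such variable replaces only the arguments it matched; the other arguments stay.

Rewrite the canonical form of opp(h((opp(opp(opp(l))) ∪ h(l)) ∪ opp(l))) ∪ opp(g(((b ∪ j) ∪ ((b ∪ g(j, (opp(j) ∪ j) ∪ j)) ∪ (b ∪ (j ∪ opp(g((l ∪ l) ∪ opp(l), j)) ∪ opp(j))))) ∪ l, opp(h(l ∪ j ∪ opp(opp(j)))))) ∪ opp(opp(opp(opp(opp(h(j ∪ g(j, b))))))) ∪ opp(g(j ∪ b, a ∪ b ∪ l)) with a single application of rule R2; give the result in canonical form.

Canonical form:  opp(g(b ∪ b ∪ b ∪ g(j, j) ∪ j ∪ l ∪ opp(g(l, j)), opp(h(j ∪ j ∪ l)))) ∪ opp(g(b ∪ j, b ∪ l)) ∪ opp(h(g(j, b) ∪ j)) ∪ opp(h(h(l) ∪ opp(l) ∪ opp(l)))
R2 matches:  uses b, opp(g(l, j));  z := g(l, j)
Giving:  opp(g(b ∪ b ∪ g(j, j) ∪ g(l, j) ∪ j ∪ l, opp(h(j ∪ j ∪ l)))) ∪ opp(g(b ∪ j, b ∪ l)) ∪ opp(h(g(j, b) ∪ j)) ∪ opp(h(h(l) ∪ opp(l) ∪ opp(l)))

Answer: opp(g(b ∪ b ∪ g(j, j) ∪ g(l, j) ∪ j ∪ l, opp(h(j ∪ j ∪ l)))) ∪ opp(g(b ∪ j, b ∪ l)) ∪ opp(h(g(j, b) ∪ j)) ∪ opp(h(h(l) ∪ opp(l) ∪ opp(l)))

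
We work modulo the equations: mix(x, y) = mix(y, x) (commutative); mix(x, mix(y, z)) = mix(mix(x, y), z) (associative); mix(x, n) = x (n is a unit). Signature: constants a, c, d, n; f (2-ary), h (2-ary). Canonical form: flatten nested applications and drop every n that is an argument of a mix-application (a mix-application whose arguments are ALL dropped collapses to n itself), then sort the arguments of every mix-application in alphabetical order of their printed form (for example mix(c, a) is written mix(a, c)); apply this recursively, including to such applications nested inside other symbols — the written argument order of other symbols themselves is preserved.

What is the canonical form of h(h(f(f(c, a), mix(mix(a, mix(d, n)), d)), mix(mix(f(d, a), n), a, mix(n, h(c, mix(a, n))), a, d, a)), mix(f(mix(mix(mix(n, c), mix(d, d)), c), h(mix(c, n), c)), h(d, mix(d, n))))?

Descend into:  mix(f(mix(mix(mix(n, c), mix(d, d)), c), h(mix(c, n), c)), h(d, mix(d, n)))
Inside:  f(mix(mix(mix(n, c), mix(d, d)), c), h(mix(c, n), c))  →  f(mix(c, c, d, d), h(c, c))
Inside:  h(d, mix(d, n))  →  h(d, d)
Sort:  mix(f(mix(c, c, d, d), h(c, c)), h(d, d))
Rebuild:  h(h(f(f(c, a), mix(a, d, d)), mix(a, a, a, d, f(d, a), h(c, a))), mix(f(mix(c, c, d, d), h(c, c)), h(d, d)))

Answer: h(h(f(f(c, a), mix(a, d, d)), mix(a, a, a, d, f(d, a), h(c, a))), mix(f(mix(c, c, d, d), h(c, c)), h(d, d)))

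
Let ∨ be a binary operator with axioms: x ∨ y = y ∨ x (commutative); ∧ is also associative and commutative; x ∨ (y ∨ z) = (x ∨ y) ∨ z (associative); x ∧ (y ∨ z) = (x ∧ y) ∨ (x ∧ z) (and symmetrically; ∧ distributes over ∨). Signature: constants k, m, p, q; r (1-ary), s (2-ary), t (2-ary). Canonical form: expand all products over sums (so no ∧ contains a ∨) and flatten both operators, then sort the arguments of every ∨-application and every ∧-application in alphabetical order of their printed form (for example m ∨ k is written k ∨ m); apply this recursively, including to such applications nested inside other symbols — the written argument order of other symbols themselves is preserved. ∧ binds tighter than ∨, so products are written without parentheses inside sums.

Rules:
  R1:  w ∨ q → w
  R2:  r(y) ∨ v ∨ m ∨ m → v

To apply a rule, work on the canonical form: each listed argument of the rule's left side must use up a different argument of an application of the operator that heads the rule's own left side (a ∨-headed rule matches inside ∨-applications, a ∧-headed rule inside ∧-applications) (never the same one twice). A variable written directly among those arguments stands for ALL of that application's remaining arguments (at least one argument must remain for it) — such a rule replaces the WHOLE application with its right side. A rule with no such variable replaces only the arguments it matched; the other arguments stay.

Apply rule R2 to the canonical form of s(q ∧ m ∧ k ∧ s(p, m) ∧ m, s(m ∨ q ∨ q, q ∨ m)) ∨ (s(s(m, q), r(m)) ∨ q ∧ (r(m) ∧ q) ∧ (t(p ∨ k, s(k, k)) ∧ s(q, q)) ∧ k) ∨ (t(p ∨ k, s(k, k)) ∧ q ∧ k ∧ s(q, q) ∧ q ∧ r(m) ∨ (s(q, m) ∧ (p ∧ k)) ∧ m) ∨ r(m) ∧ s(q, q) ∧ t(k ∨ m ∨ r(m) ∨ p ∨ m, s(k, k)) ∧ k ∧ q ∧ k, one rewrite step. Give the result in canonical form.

Answer: k ∧ k ∧ q ∧ r(m) ∧ s(q, q) ∧ t(k ∨ p, s(k, k)) ∨ k ∧ m ∧ p ∧ s(q, m) ∨ k ∧ q ∧ q ∧ r(m) ∧ s(q, q) ∧ t(k ∨ p, s(k, k)) ∨ k ∧ q ∧ q ∧ r(m) ∧ s(q, q) ∧ t(k ∨ p, s(k, k)) ∨ s(k ∧ m ∧ m ∧ q ∧ s(p, m), s(m ∨ q ∨ q, m ∨ q)) ∨ s(s(m, q), r(m))

Derivation:
Canonical form:  k ∧ k ∧ q ∧ r(m) ∧ s(q, q) ∧ t(k ∨ m ∨ m ∨ p ∨ r(m), s(k, k)) ∨ k ∧ m ∧ p ∧ s(q, m) ∨ k ∧ q ∧ q ∧ r(m) ∧ s(q, q) ∧ t(k ∨ p, s(k, k)) ∨ k ∧ q ∧ q ∧ r(m) ∧ s(q, q) ∧ t(k ∨ p, s(k, k)) ∨ s(k ∧ m ∧ m ∧ q ∧ s(p, m), s(m ∨ q ∨ q, m ∨ q)) ∨ s(s(m, q), r(m))
Apply R2:  consuming m, m, r(m);  v := k ∨ p, y := m
The variable takes the whole remainder — replace the entire application.
New term:  k ∧ k ∧ q ∧ r(m) ∧ s(q, q) ∧ t(k ∨ p, s(k, k)) ∨ k ∧ m ∧ p ∧ s(q, m) ∨ k ∧ q ∧ q ∧ r(m) ∧ s(q, q) ∧ t(k ∨ p, s(k, k)) ∨ k ∧ q ∧ q ∧ r(m) ∧ s(q, q) ∧ t(k ∨ p, s(k, k)) ∨ s(k ∧ m ∧ m ∧ q ∧ s(p, m), s(m ∨ q ∨ q, m ∨ q)) ∨ s(s(m, q), r(m))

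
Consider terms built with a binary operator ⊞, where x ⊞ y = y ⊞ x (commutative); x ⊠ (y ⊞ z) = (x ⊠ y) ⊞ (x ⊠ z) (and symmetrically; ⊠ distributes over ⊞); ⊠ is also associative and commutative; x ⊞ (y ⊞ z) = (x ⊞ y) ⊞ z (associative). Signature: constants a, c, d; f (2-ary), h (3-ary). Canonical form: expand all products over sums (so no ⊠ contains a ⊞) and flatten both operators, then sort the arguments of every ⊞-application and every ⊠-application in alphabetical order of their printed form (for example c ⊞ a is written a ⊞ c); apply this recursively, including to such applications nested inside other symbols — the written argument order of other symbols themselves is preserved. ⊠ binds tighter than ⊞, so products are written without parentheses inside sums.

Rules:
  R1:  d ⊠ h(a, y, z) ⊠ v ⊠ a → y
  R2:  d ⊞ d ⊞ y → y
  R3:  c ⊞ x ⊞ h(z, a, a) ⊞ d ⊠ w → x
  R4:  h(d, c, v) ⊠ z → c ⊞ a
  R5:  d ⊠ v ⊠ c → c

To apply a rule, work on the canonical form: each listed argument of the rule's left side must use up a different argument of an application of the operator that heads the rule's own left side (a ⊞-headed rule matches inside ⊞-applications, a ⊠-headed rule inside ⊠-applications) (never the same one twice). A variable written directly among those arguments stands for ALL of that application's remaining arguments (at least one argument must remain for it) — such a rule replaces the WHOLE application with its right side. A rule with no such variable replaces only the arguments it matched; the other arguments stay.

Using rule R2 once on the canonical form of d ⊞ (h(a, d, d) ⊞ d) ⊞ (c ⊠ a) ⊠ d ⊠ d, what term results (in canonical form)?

Answer: a ⊠ c ⊠ d ⊠ d ⊞ h(a, d, d)

Derivation:
Canonical form:  a ⊠ c ⊠ d ⊠ d ⊞ d ⊞ d ⊞ h(a, d, d)
Match R2:  consume d, d;  y := a ⊠ c ⊠ d ⊠ d ⊞ h(a, d, d)
Every leftover argument binds to the variable; the entire application is replaced.
New term:  a ⊠ c ⊠ d ⊠ d ⊞ h(a, d, d)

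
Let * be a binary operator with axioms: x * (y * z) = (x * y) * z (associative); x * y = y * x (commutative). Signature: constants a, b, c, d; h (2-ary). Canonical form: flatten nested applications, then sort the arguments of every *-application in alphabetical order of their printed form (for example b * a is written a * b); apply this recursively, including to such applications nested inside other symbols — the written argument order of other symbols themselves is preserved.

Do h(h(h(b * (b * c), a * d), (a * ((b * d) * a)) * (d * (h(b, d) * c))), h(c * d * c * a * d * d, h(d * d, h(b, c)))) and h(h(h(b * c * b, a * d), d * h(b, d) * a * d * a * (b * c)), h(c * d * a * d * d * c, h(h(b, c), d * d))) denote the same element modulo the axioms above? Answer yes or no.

Left:  h(h(h(b * (b * c), a * d), (a * ((b * d) * a)) * (d * (h(b, d) * c))), h(c * d * c * a * d * d, h(d * d, h(b, c))))
  Work inside:  (a * ((b * d) * a)) * (d * (h(b, d) * c))
  Flatten:  a * b * d * a * d * h(b, d) * c
  Order the arguments:  a * a * b * c * d * d * h(b, d)
  Put back:  h(h(h(b * b * c, a * d), a * a * b * c * d * d * h(b, d)), h(a * c * c * d * d * d, h(d * d, h(b, c))))
Right:  h(h(h(b * c * b, a * d), d * h(b, d) * a * d * a * (b * c)), h(c * d * a * d * d * c, h(h(b, c), d * d)))
  Focus inside:  d * h(b, d) * a * d * a * (b * c)
  Merge nested applications:  d * h(b, d) * a * d * a * b * c
  Order the arguments:  a * a * b * c * d * d * h(b, d)
  Put back:  h(h(h(b * b * c, a * d), a * a * b * c * d * d * h(b, d)), h(a * c * c * d * d * d, h(h(b, c), d * d)))

Answer: no — h(h(h(b * b * c, a * d), a * a * b * c * d * d * h(b, d)), h(a * c * c * d * d * d, h(d * d, h(b, c)))) vs h(h(h(b * b * c, a * d), a * a * b * c * d * d * h(b, d)), h(a * c * c * d * d * d, h(h(b, c), d * d)))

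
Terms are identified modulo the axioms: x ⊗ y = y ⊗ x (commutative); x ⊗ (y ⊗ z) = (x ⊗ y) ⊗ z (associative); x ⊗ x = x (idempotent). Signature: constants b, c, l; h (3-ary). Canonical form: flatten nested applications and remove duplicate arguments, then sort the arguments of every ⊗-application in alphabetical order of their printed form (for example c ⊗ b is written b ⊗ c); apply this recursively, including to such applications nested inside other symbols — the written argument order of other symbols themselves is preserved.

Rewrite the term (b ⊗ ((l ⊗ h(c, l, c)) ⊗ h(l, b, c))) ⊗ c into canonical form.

Flatten:  b ⊗ l ⊗ h(c, l, c) ⊗ h(l, b, c) ⊗ c
Order the arguments:  b ⊗ c ⊗ h(c, l, c) ⊗ h(l, b, c) ⊗ l

Answer: b ⊗ c ⊗ h(c, l, c) ⊗ h(l, b, c) ⊗ l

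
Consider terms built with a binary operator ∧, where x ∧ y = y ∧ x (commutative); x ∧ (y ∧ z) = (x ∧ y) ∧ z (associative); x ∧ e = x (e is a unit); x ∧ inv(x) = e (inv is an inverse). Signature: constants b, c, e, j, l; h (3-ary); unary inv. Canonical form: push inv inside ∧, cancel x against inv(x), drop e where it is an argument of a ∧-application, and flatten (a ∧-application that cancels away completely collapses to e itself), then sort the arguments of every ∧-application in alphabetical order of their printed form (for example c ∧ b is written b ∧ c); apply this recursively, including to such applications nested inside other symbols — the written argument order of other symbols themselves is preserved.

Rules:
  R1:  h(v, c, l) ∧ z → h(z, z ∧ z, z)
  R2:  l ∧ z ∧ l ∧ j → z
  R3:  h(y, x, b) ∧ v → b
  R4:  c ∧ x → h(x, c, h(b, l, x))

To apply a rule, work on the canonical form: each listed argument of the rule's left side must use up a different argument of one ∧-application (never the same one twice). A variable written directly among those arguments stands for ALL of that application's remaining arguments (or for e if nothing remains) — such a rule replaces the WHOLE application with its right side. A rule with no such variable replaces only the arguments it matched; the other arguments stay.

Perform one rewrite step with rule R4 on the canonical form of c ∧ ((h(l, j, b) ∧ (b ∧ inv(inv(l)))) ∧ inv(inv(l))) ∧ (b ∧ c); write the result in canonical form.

Canonical form:  b ∧ b ∧ c ∧ c ∧ h(l, j, b) ∧ l ∧ l
R4 matches:  uses c;  x := b ∧ b ∧ c ∧ h(l, j, b) ∧ l ∧ l
The extension variable absorbs all remaining arguments, so the whole application is rewritten.
Giving:  h(b ∧ b ∧ c ∧ h(l, j, b) ∧ l ∧ l, c, h(b, l, b ∧ b ∧ c ∧ h(l, j, b) ∧ l ∧ l))

Answer: h(b ∧ b ∧ c ∧ h(l, j, b) ∧ l ∧ l, c, h(b, l, b ∧ b ∧ c ∧ h(l, j, b) ∧ l ∧ l))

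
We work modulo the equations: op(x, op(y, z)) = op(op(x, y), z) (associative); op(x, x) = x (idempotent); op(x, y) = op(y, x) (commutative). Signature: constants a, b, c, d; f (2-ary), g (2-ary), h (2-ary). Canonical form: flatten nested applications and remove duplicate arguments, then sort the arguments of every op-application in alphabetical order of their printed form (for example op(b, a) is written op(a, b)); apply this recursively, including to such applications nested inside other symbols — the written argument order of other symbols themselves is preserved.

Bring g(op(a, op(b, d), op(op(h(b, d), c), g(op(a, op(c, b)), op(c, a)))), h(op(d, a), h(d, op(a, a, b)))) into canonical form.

Answer: g(op(a, b, c, d, g(op(a, b, c), op(a, c)), h(b, d)), h(op(a, d), h(d, op(a, b))))

Derivation:
Descend into:  op(a, op(b, d), op(op(h(b, d), c), g(op(a, op(c, b)), op(c, a))))
Flatten:  op(a, b, d, h(b, d), c, g(op(a, op(c, b)), op(c, a)))
Inside:  g(op(a, op(c, b)), op(c, a))  →  g(op(a, b, c), op(a, c))
Order the arguments:  op(a, b, c, d, g(op(a, b, c), op(a, c)), h(b, d))
Put back:  g(op(a, b, c, d, g(op(a, b, c), op(a, c)), h(b, d)), h(op(a, d), h(d, op(a, b))))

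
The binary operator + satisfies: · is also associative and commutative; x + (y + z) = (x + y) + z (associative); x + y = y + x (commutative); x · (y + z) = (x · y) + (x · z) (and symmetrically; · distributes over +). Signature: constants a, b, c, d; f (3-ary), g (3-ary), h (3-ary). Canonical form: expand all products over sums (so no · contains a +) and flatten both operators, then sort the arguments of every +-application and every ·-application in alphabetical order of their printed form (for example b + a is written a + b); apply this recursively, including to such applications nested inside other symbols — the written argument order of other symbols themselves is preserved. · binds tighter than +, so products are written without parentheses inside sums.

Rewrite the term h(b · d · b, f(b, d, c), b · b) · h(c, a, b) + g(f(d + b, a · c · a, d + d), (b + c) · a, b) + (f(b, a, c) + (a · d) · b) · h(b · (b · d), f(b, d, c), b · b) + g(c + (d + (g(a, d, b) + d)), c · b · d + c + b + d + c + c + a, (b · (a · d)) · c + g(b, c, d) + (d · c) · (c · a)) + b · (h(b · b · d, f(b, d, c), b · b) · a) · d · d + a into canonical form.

Expand products over sums:  h(b · b · d, f(b, d, c), b · b) · h(c, a, b) + g(f(b + d, a · a · c, d + d), a · b + a · c, b) + f(b, a, c) · h(b · b · d, f(b, d, c), b · b) + a · b · d · h(b · b · d, f(b, d, c), b · b) + g(c + d + d + g(a, d, b), a + b + b · c · d + c + c + c + d, a · b · c · d + a · c · c · d + g(b, c, d)) + a · b · d · d · h(b · b · d, f(b, d, c), b · b) + a
Sort arguments:  a + a · b · d · d · h(b · b · d, f(b, d, c), b · b) + a · b · d · h(b · b · d, f(b, d, c), b · b) + f(b, a, c) · h(b · b · d, f(b, d, c), b · b) + g(c + d + d + g(a, d, b), a + b + b · c · d + c + c + c + d, a · b · c · d + a · c · c · d + g(b, c, d)) + g(f(b + d, a · a · c, d + d), a · b + a · c, b) + h(b · b · d, f(b, d, c), b · b) · h(c, a, b)

Answer: a + a · b · d · d · h(b · b · d, f(b, d, c), b · b) + a · b · d · h(b · b · d, f(b, d, c), b · b) + f(b, a, c) · h(b · b · d, f(b, d, c), b · b) + g(c + d + d + g(a, d, b), a + b + b · c · d + c + c + c + d, a · b · c · d + a · c · c · d + g(b, c, d)) + g(f(b + d, a · a · c, d + d), a · b + a · c, b) + h(b · b · d, f(b, d, c), b · b) · h(c, a, b)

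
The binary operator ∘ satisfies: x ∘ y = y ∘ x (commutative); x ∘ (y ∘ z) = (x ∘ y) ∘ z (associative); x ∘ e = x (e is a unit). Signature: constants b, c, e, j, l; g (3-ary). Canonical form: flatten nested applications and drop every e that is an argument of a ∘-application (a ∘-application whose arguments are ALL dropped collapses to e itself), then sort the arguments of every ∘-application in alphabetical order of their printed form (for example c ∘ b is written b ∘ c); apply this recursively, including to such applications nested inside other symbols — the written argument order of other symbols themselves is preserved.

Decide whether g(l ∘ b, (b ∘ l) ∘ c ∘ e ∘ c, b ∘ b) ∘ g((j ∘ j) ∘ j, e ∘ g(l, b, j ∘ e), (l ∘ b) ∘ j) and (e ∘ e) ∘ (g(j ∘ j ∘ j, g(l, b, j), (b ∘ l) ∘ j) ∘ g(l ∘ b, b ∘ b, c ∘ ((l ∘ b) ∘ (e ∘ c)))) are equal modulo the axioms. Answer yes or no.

Answer: no — g(b ∘ l, b ∘ c ∘ c ∘ l, b ∘ b) ∘ g(j ∘ j ∘ j, g(l, b, j), b ∘ j ∘ l) vs g(b ∘ l, b ∘ b, b ∘ c ∘ c ∘ l) ∘ g(j ∘ j ∘ j, g(l, b, j), b ∘ j ∘ l)

Derivation:
Left:  g(l ∘ b, (b ∘ l) ∘ c ∘ e ∘ c, b ∘ b) ∘ g((j ∘ j) ∘ j, e ∘ g(l, b, j ∘ e), (l ∘ b) ∘ j)
  Simplify inside:  g(l ∘ b, (b ∘ l) ∘ c ∘ e ∘ c, b ∘ b)  →  g(b ∘ l, b ∘ c ∘ c ∘ l, b ∘ b)
  Inside:  g((j ∘ j) ∘ j, e ∘ g(l, b, j ∘ e), (l ∘ b) ∘ j)  →  g(j ∘ j ∘ j, g(l, b, j), b ∘ j ∘ l)
  Sort arguments:  g(b ∘ l, b ∘ c ∘ c ∘ l, b ∘ b) ∘ g(j ∘ j ∘ j, g(l, b, j), b ∘ j ∘ l)
Right:  (e ∘ e) ∘ (g(j ∘ j ∘ j, g(l, b, j), (b ∘ l) ∘ j) ∘ g(l ∘ b, b ∘ b, c ∘ ((l ∘ b) ∘ (e ∘ c))))
  Flatten:  e ∘ e ∘ g(j ∘ j ∘ j, g(l, b, j), (b ∘ l) ∘ j) ∘ g(l ∘ b, b ∘ b, c ∘ ((l ∘ b) ∘ (e ∘ c)))
  Canonicalize subterm:  g(j ∘ j ∘ j, g(l, b, j), (b ∘ l) ∘ j)  →  g(j ∘ j ∘ j, g(l, b, j), b ∘ j ∘ l)
  Inside:  g(l ∘ b, b ∘ b, c ∘ ((l ∘ b) ∘ (e ∘ c)))  →  g(b ∘ l, b ∘ b, b ∘ c ∘ c ∘ l)
  Drop the unit:  drop e (×2)
  Order the arguments:  g(b ∘ l, b ∘ b, b ∘ c ∘ c ∘ l) ∘ g(j ∘ j ∘ j, g(l, b, j), b ∘ j ∘ l)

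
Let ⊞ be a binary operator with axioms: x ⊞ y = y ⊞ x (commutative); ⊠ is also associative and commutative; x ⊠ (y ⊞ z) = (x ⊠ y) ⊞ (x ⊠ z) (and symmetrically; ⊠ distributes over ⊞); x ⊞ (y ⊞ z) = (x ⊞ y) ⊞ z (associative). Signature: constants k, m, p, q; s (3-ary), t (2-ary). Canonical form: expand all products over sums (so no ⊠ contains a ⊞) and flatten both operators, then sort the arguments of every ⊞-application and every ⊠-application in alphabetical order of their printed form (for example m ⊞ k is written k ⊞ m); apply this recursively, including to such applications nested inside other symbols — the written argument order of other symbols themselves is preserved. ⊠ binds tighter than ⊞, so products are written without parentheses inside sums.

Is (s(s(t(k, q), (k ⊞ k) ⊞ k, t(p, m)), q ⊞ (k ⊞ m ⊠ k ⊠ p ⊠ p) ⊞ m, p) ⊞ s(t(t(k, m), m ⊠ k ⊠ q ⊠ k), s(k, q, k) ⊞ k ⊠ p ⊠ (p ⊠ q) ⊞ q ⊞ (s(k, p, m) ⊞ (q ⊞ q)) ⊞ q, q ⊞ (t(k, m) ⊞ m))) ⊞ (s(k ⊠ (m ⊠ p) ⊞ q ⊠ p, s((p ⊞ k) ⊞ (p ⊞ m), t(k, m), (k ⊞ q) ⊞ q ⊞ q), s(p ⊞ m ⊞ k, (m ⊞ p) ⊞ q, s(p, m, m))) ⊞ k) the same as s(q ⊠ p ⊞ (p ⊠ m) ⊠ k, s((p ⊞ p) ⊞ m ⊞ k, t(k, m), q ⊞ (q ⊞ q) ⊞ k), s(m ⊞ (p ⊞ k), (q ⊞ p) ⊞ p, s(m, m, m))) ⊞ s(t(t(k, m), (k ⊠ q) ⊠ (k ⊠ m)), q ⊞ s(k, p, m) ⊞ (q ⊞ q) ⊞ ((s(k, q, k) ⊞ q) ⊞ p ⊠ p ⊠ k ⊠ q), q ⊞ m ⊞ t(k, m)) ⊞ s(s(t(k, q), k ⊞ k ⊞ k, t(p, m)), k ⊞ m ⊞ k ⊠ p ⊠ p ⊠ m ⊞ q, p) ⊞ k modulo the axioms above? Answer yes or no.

Answer: no — k ⊞ s(k ⊠ m ⊠ p ⊞ p ⊠ q, s(k ⊞ m ⊞ p ⊞ p, t(k, m), k ⊞ q ⊞ q ⊞ q), s(k ⊞ m ⊞ p, m ⊞ p ⊞ q, s(p, m, m))) ⊞ s(s(t(k, q), k ⊞ k ⊞ k, t(p, m)), k ⊞ k ⊠ m ⊠ p ⊠ p ⊞ m ⊞ q, p) ⊞ s(t(t(k, m), k ⊠ k ⊠ m ⊠ q), k ⊠ p ⊠ p ⊠ q ⊞ q ⊞ q ⊞ q ⊞ q ⊞ s(k, p, m) ⊞ s(k, q, k), m ⊞ q ⊞ t(k, m)) vs k ⊞ s(k ⊠ m ⊠ p ⊞ p ⊠ q, s(k ⊞ m ⊞ p ⊞ p, t(k, m), k ⊞ q ⊞ q ⊞ q), s(k ⊞ m ⊞ p, p ⊞ p ⊞ q, s(m, m, m))) ⊞ s(s(t(k, q), k ⊞ k ⊞ k, t(p, m)), k ⊞ k ⊠ m ⊠ p ⊠ p ⊞ m ⊞ q, p) ⊞ s(t(t(k, m), k ⊠ k ⊠ m ⊠ q), k ⊠ p ⊠ p ⊠ q ⊞ q ⊞ q ⊞ q ⊞ q ⊞ s(k, p, m) ⊞ s(k, q, k), m ⊞ q ⊞ t(k, m))

Derivation:
Left:  (s(s(t(k, q), (k ⊞ k) ⊞ k, t(p, m)), q ⊞ (k ⊞ m ⊠ k ⊠ p ⊠ p) ⊞ m, p) ⊞ s(t(t(k, m), m ⊠ k ⊠ q ⊠ k), s(k, q, k) ⊞ k ⊠ p ⊠ (p ⊠ q) ⊞ q ⊞ (s(k, p, m) ⊞ (q ⊞ q)) ⊞ q, q ⊞ (t(k, m) ⊞ m))) ⊞ (s(k ⊠ (m ⊠ p) ⊞ q ⊠ p, s((p ⊞ k) ⊞ (p ⊞ m), t(k, m), (k ⊞ q) ⊞ q ⊞ q), s(p ⊞ m ⊞ k, (m ⊞ p) ⊞ q, s(p, m, m))) ⊞ k)
  Flatten:  s(s(t(k, q), k ⊞ k ⊞ k, t(p, m)), k ⊞ k ⊠ m ⊠ p ⊠ p ⊞ m ⊞ q, p) ⊞ s(t(t(k, m), k ⊠ k ⊠ m ⊠ q), k ⊠ p ⊠ p ⊠ q ⊞ q ⊞ q ⊞ q ⊞ q ⊞ s(k, p, m) ⊞ s(k, q, k), m ⊞ q ⊞ t(k, m)) ⊞ s(k ⊠ m ⊠ p ⊞ p ⊠ q, s(k ⊞ m ⊞ p ⊞ p, t(k, m), k ⊞ q ⊞ q ⊞ q), s(k ⊞ m ⊞ p, m ⊞ p ⊞ q, s(p, m, m))) ⊞ k
  Sort arguments:  k ⊞ s(k ⊠ m ⊠ p ⊞ p ⊠ q, s(k ⊞ m ⊞ p ⊞ p, t(k, m), k ⊞ q ⊞ q ⊞ q), s(k ⊞ m ⊞ p, m ⊞ p ⊞ q, s(p, m, m))) ⊞ s(s(t(k, q), k ⊞ k ⊞ k, t(p, m)), k ⊞ k ⊠ m ⊠ p ⊠ p ⊞ m ⊞ q, p) ⊞ s(t(t(k, m), k ⊠ k ⊠ m ⊠ q), k ⊠ p ⊠ p ⊠ q ⊞ q ⊞ q ⊞ q ⊞ q ⊞ s(k, p, m) ⊞ s(k, q, k), m ⊞ q ⊞ t(k, m))
Right:  s(q ⊠ p ⊞ (p ⊠ m) ⊠ k, s((p ⊞ p) ⊞ m ⊞ k, t(k, m), q ⊞ (q ⊞ q) ⊞ k), s(m ⊞ (p ⊞ k), (q ⊞ p) ⊞ p, s(m, m, m))) ⊞ s(t(t(k, m), (k ⊠ q) ⊠ (k ⊠ m)), q ⊞ s(k, p, m) ⊞ (q ⊞ q) ⊞ ((s(k, q, k) ⊞ q) ⊞ p ⊠ p ⊠ k ⊠ q), q ⊞ m ⊞ t(k, m)) ⊞ s(s(t(k, q), k ⊞ k ⊞ k, t(p, m)), k ⊞ m ⊞ k ⊠ p ⊠ p ⊠ m ⊞ q, p) ⊞ k
  Flatten:  s(k ⊠ m ⊠ p ⊞ p ⊠ q, s(k ⊞ m ⊞ p ⊞ p, t(k, m), k ⊞ q ⊞ q ⊞ q), s(k ⊞ m ⊞ p, p ⊞ p ⊞ q, s(m, m, m))) ⊞ s(t(t(k, m), k ⊠ k ⊠ m ⊠ q), k ⊠ p ⊠ p ⊠ q ⊞ q ⊞ q ⊞ q ⊞ q ⊞ s(k, p, m) ⊞ s(k, q, k), m ⊞ q ⊞ t(k, m)) ⊞ s(s(t(k, q), k ⊞ k ⊞ k, t(p, m)), k ⊞ k ⊠ m ⊠ p ⊠ p ⊞ m ⊞ q, p) ⊞ k
  Order the arguments:  k ⊞ s(k ⊠ m ⊠ p ⊞ p ⊠ q, s(k ⊞ m ⊞ p ⊞ p, t(k, m), k ⊞ q ⊞ q ⊞ q), s(k ⊞ m ⊞ p, p ⊞ p ⊞ q, s(m, m, m))) ⊞ s(s(t(k, q), k ⊞ k ⊞ k, t(p, m)), k ⊞ k ⊠ m ⊠ p ⊠ p ⊞ m ⊞ q, p) ⊞ s(t(t(k, m), k ⊠ k ⊠ m ⊠ q), k ⊠ p ⊠ p ⊠ q ⊞ q ⊞ q ⊞ q ⊞ q ⊞ s(k, p, m) ⊞ s(k, q, k), m ⊞ q ⊞ t(k, m))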